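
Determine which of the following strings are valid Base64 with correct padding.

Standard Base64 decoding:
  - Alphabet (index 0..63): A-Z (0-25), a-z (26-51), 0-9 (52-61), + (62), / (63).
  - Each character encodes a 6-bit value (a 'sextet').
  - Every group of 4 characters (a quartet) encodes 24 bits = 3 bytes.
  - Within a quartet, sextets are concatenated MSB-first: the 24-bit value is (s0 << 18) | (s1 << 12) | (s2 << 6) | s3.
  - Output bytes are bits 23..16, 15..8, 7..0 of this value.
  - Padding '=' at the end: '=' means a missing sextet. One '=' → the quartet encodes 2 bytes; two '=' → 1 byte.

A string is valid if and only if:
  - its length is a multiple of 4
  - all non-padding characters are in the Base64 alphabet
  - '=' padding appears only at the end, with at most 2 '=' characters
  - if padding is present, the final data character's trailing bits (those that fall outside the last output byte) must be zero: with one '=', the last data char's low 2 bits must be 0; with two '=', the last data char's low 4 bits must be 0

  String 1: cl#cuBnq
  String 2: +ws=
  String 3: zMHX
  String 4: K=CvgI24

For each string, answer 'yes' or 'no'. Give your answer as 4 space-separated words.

String 1: 'cl#cuBnq' → invalid (bad char(s): ['#'])
String 2: '+ws=' → valid
String 3: 'zMHX' → valid
String 4: 'K=CvgI24' → invalid (bad char(s): ['=']; '=' in middle)

Answer: no yes yes no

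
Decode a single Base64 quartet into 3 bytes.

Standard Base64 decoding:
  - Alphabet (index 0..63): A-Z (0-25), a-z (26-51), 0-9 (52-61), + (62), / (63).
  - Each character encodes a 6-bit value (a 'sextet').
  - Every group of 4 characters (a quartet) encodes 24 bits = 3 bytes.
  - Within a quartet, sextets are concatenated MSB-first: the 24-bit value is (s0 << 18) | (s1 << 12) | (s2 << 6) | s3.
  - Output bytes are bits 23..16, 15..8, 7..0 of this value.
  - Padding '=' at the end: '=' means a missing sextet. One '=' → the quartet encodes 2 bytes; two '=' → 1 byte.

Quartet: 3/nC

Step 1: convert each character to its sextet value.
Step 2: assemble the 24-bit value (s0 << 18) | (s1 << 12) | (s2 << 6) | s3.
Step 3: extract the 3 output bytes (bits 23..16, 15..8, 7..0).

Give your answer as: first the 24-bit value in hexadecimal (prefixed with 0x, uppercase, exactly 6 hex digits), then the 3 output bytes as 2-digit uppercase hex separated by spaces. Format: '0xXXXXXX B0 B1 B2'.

Answer: 0xDFF9C2 DF F9 C2

Derivation:
Sextets: 3=55, /=63, n=39, C=2
24-bit: (55<<18) | (63<<12) | (39<<6) | 2
      = 0xDC0000 | 0x03F000 | 0x0009C0 | 0x000002
      = 0xDFF9C2
Bytes: (v>>16)&0xFF=DF, (v>>8)&0xFF=F9, v&0xFF=C2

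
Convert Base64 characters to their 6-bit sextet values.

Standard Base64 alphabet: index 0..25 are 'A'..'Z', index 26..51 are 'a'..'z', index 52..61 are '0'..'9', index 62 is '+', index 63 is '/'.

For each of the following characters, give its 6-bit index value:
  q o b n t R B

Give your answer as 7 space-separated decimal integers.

Answer: 42 40 27 39 45 17 1

Derivation:
'q': a..z range, 26 + ord('q') − ord('a') = 42
'o': a..z range, 26 + ord('o') − ord('a') = 40
'b': a..z range, 26 + ord('b') − ord('a') = 27
'n': a..z range, 26 + ord('n') − ord('a') = 39
't': a..z range, 26 + ord('t') − ord('a') = 45
'R': A..Z range, ord('R') − ord('A') = 17
'B': A..Z range, ord('B') − ord('A') = 1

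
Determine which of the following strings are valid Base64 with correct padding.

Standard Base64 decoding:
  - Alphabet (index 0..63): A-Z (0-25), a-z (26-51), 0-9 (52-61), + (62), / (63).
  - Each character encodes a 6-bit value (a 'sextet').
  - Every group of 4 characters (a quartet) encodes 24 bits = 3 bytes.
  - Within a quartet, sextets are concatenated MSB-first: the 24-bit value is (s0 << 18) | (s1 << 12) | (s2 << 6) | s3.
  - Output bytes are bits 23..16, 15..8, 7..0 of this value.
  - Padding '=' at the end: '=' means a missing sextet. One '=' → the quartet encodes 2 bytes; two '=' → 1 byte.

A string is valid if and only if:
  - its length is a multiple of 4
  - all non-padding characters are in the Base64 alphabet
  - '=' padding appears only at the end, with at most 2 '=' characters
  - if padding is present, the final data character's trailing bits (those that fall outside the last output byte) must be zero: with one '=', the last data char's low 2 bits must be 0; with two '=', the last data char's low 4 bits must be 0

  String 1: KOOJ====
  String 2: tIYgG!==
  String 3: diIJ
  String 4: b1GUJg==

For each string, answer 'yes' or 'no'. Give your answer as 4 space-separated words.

Answer: no no yes yes

Derivation:
String 1: 'KOOJ====' → invalid (4 pad chars (max 2))
String 2: 'tIYgG!==' → invalid (bad char(s): ['!'])
String 3: 'diIJ' → valid
String 4: 'b1GUJg==' → valid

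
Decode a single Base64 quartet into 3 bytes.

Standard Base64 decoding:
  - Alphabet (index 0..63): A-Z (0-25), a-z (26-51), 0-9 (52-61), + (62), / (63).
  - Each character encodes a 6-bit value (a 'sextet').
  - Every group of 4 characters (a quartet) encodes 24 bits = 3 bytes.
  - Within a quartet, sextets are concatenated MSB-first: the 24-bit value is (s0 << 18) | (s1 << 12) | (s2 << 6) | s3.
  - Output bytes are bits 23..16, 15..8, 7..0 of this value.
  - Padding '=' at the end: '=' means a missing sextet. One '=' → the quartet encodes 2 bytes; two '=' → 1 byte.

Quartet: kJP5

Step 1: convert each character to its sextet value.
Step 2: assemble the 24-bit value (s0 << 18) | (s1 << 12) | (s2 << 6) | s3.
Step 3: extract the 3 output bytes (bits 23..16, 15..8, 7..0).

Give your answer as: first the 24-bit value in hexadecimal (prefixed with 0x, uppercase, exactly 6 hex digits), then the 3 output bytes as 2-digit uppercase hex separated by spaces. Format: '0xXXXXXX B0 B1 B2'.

Sextets: k=36, J=9, P=15, 5=57
24-bit: (36<<18) | (9<<12) | (15<<6) | 57
      = 0x900000 | 0x009000 | 0x0003C0 | 0x000039
      = 0x9093F9
Bytes: (v>>16)&0xFF=90, (v>>8)&0xFF=93, v&0xFF=F9

Answer: 0x9093F9 90 93 F9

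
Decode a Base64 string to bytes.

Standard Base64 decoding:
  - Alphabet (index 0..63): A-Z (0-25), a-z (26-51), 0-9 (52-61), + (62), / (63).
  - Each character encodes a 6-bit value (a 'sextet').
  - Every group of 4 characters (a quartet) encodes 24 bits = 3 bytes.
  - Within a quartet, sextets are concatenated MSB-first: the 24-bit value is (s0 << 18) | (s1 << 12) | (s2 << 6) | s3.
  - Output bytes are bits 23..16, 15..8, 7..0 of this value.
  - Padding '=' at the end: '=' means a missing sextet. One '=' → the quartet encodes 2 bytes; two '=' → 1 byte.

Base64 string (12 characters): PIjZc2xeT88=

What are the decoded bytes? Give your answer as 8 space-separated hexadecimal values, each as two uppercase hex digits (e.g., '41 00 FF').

Answer: 3C 88 D9 73 6C 5E 4F CF

Derivation:
After char 0 ('P'=15): chars_in_quartet=1 acc=0xF bytes_emitted=0
After char 1 ('I'=8): chars_in_quartet=2 acc=0x3C8 bytes_emitted=0
After char 2 ('j'=35): chars_in_quartet=3 acc=0xF223 bytes_emitted=0
After char 3 ('Z'=25): chars_in_quartet=4 acc=0x3C88D9 -> emit 3C 88 D9, reset; bytes_emitted=3
After char 4 ('c'=28): chars_in_quartet=1 acc=0x1C bytes_emitted=3
After char 5 ('2'=54): chars_in_quartet=2 acc=0x736 bytes_emitted=3
After char 6 ('x'=49): chars_in_quartet=3 acc=0x1CDB1 bytes_emitted=3
After char 7 ('e'=30): chars_in_quartet=4 acc=0x736C5E -> emit 73 6C 5E, reset; bytes_emitted=6
After char 8 ('T'=19): chars_in_quartet=1 acc=0x13 bytes_emitted=6
After char 9 ('8'=60): chars_in_quartet=2 acc=0x4FC bytes_emitted=6
After char 10 ('8'=60): chars_in_quartet=3 acc=0x13F3C bytes_emitted=6
Padding '=': partial quartet acc=0x13F3C -> emit 4F CF; bytes_emitted=8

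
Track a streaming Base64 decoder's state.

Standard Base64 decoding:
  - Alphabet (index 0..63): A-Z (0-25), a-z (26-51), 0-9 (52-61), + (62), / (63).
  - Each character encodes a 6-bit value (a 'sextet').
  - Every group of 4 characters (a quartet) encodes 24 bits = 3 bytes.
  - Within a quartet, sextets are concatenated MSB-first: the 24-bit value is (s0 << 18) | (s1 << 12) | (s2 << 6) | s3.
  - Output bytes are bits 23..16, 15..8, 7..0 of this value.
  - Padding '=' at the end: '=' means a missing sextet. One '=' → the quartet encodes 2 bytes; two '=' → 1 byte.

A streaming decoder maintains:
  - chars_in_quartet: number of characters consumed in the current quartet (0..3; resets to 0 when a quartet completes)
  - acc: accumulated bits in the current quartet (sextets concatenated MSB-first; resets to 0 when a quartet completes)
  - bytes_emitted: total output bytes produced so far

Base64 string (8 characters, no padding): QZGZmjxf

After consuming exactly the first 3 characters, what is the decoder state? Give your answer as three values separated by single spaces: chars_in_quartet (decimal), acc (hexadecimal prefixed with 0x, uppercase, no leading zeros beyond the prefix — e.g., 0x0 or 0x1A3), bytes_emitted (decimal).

Answer: 3 0x10646 0

Derivation:
After char 0 ('Q'=16): chars_in_quartet=1 acc=0x10 bytes_emitted=0
After char 1 ('Z'=25): chars_in_quartet=2 acc=0x419 bytes_emitted=0
After char 2 ('G'=6): chars_in_quartet=3 acc=0x10646 bytes_emitted=0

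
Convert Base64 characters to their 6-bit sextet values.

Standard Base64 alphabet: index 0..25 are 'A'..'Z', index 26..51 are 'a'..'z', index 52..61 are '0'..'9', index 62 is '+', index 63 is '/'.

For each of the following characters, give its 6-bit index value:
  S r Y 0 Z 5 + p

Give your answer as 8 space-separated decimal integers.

Answer: 18 43 24 52 25 57 62 41

Derivation:
'S': A..Z range, ord('S') − ord('A') = 18
'r': a..z range, 26 + ord('r') − ord('a') = 43
'Y': A..Z range, ord('Y') − ord('A') = 24
'0': 0..9 range, 52 + ord('0') − ord('0') = 52
'Z': A..Z range, ord('Z') − ord('A') = 25
'5': 0..9 range, 52 + ord('5') − ord('0') = 57
'+': index 62
'p': a..z range, 26 + ord('p') − ord('a') = 41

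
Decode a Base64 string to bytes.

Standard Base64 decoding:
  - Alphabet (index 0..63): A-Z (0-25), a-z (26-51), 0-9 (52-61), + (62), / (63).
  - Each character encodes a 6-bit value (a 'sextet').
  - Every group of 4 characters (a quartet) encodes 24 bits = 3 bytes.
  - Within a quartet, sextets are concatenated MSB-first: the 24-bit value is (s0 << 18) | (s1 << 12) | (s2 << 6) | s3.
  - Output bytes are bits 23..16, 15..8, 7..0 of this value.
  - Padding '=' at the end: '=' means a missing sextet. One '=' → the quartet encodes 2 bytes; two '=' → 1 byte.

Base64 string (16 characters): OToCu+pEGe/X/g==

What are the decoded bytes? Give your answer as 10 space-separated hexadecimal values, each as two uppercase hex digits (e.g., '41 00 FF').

Answer: 39 3A 02 BB EA 44 19 EF D7 FE

Derivation:
After char 0 ('O'=14): chars_in_quartet=1 acc=0xE bytes_emitted=0
After char 1 ('T'=19): chars_in_quartet=2 acc=0x393 bytes_emitted=0
After char 2 ('o'=40): chars_in_quartet=3 acc=0xE4E8 bytes_emitted=0
After char 3 ('C'=2): chars_in_quartet=4 acc=0x393A02 -> emit 39 3A 02, reset; bytes_emitted=3
After char 4 ('u'=46): chars_in_quartet=1 acc=0x2E bytes_emitted=3
After char 5 ('+'=62): chars_in_quartet=2 acc=0xBBE bytes_emitted=3
After char 6 ('p'=41): chars_in_quartet=3 acc=0x2EFA9 bytes_emitted=3
After char 7 ('E'=4): chars_in_quartet=4 acc=0xBBEA44 -> emit BB EA 44, reset; bytes_emitted=6
After char 8 ('G'=6): chars_in_quartet=1 acc=0x6 bytes_emitted=6
After char 9 ('e'=30): chars_in_quartet=2 acc=0x19E bytes_emitted=6
After char 10 ('/'=63): chars_in_quartet=3 acc=0x67BF bytes_emitted=6
After char 11 ('X'=23): chars_in_quartet=4 acc=0x19EFD7 -> emit 19 EF D7, reset; bytes_emitted=9
After char 12 ('/'=63): chars_in_quartet=1 acc=0x3F bytes_emitted=9
After char 13 ('g'=32): chars_in_quartet=2 acc=0xFE0 bytes_emitted=9
Padding '==': partial quartet acc=0xFE0 -> emit FE; bytes_emitted=10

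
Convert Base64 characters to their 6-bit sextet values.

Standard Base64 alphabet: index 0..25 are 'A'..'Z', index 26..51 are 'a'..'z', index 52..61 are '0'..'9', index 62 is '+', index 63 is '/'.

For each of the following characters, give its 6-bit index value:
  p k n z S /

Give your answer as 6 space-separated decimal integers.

'p': a..z range, 26 + ord('p') − ord('a') = 41
'k': a..z range, 26 + ord('k') − ord('a') = 36
'n': a..z range, 26 + ord('n') − ord('a') = 39
'z': a..z range, 26 + ord('z') − ord('a') = 51
'S': A..Z range, ord('S') − ord('A') = 18
'/': index 63

Answer: 41 36 39 51 18 63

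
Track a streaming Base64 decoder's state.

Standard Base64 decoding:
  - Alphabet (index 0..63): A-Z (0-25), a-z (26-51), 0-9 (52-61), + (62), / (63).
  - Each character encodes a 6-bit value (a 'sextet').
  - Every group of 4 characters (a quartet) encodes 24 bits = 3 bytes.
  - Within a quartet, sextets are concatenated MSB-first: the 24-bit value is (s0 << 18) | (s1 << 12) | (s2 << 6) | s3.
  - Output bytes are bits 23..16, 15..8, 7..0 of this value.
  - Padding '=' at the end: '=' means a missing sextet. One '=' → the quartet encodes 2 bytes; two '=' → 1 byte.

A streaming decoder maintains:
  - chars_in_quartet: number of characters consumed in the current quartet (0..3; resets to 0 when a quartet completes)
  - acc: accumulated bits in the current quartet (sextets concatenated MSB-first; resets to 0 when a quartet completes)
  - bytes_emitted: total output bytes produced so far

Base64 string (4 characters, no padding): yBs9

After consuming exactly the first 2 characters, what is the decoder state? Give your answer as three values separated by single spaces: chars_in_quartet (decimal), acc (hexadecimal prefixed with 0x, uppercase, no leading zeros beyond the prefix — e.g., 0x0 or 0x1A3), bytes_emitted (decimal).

After char 0 ('y'=50): chars_in_quartet=1 acc=0x32 bytes_emitted=0
After char 1 ('B'=1): chars_in_quartet=2 acc=0xC81 bytes_emitted=0

Answer: 2 0xC81 0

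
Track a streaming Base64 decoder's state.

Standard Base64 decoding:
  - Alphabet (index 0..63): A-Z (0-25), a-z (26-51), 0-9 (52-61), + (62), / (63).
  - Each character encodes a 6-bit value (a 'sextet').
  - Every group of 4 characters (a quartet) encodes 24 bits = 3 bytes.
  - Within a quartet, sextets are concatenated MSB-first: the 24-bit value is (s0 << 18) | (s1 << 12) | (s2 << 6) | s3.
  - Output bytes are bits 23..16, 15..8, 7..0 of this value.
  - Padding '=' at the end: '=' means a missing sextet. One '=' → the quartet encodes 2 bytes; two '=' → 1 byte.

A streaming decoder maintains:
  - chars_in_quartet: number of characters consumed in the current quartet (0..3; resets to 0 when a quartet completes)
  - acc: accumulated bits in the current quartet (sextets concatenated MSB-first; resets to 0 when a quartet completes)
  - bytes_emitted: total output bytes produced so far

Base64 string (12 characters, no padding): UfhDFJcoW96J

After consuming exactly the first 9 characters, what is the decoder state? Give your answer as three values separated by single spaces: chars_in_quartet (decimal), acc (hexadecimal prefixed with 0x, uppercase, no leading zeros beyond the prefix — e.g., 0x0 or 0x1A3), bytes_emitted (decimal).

Answer: 1 0x16 6

Derivation:
After char 0 ('U'=20): chars_in_quartet=1 acc=0x14 bytes_emitted=0
After char 1 ('f'=31): chars_in_quartet=2 acc=0x51F bytes_emitted=0
After char 2 ('h'=33): chars_in_quartet=3 acc=0x147E1 bytes_emitted=0
After char 3 ('D'=3): chars_in_quartet=4 acc=0x51F843 -> emit 51 F8 43, reset; bytes_emitted=3
After char 4 ('F'=5): chars_in_quartet=1 acc=0x5 bytes_emitted=3
After char 5 ('J'=9): chars_in_quartet=2 acc=0x149 bytes_emitted=3
After char 6 ('c'=28): chars_in_quartet=3 acc=0x525C bytes_emitted=3
After char 7 ('o'=40): chars_in_quartet=4 acc=0x149728 -> emit 14 97 28, reset; bytes_emitted=6
After char 8 ('W'=22): chars_in_quartet=1 acc=0x16 bytes_emitted=6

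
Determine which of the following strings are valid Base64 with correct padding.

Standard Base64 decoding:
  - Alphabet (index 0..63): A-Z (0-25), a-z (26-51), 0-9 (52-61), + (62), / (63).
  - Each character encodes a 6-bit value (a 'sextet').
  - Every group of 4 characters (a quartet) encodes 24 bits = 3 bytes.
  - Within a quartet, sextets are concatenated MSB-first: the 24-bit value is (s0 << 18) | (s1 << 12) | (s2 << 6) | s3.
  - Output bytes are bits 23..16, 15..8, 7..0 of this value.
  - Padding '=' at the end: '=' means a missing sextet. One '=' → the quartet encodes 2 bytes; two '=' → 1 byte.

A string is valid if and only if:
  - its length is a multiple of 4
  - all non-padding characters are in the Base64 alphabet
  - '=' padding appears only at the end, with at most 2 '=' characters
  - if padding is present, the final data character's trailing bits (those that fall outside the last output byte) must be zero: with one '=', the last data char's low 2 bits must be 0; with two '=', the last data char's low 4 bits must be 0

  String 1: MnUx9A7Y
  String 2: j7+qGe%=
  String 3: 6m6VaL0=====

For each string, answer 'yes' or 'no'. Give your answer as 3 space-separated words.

String 1: 'MnUx9A7Y' → valid
String 2: 'j7+qGe%=' → invalid (bad char(s): ['%'])
String 3: '6m6VaL0=====' → invalid (5 pad chars (max 2))

Answer: yes no no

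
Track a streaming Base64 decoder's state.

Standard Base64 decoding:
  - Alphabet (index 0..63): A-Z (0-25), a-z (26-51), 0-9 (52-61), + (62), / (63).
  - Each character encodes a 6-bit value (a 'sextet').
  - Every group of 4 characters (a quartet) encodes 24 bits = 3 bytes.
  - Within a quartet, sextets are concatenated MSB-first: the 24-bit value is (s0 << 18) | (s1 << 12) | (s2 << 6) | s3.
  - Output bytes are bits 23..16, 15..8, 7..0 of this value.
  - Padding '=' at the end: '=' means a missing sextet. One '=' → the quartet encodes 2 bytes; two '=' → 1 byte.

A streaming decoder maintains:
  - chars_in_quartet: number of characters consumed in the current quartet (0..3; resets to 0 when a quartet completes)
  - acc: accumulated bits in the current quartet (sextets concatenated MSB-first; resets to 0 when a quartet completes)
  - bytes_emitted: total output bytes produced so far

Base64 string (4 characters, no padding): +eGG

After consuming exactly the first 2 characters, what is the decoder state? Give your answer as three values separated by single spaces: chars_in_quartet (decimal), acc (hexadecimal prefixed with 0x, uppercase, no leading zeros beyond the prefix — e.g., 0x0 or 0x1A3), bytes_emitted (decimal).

After char 0 ('+'=62): chars_in_quartet=1 acc=0x3E bytes_emitted=0
After char 1 ('e'=30): chars_in_quartet=2 acc=0xF9E bytes_emitted=0

Answer: 2 0xF9E 0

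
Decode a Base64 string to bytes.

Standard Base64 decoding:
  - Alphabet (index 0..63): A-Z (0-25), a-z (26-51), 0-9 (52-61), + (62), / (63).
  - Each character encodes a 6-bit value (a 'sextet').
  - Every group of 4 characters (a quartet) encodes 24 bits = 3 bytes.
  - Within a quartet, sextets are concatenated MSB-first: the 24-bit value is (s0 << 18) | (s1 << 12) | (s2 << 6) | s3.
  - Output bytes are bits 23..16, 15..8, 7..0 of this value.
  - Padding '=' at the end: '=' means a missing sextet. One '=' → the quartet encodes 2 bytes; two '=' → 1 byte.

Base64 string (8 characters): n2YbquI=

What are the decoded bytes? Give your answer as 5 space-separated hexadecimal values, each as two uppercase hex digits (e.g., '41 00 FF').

Answer: 9F 66 1B AA E2

Derivation:
After char 0 ('n'=39): chars_in_quartet=1 acc=0x27 bytes_emitted=0
After char 1 ('2'=54): chars_in_quartet=2 acc=0x9F6 bytes_emitted=0
After char 2 ('Y'=24): chars_in_quartet=3 acc=0x27D98 bytes_emitted=0
After char 3 ('b'=27): chars_in_quartet=4 acc=0x9F661B -> emit 9F 66 1B, reset; bytes_emitted=3
After char 4 ('q'=42): chars_in_quartet=1 acc=0x2A bytes_emitted=3
After char 5 ('u'=46): chars_in_quartet=2 acc=0xAAE bytes_emitted=3
After char 6 ('I'=8): chars_in_quartet=3 acc=0x2AB88 bytes_emitted=3
Padding '=': partial quartet acc=0x2AB88 -> emit AA E2; bytes_emitted=5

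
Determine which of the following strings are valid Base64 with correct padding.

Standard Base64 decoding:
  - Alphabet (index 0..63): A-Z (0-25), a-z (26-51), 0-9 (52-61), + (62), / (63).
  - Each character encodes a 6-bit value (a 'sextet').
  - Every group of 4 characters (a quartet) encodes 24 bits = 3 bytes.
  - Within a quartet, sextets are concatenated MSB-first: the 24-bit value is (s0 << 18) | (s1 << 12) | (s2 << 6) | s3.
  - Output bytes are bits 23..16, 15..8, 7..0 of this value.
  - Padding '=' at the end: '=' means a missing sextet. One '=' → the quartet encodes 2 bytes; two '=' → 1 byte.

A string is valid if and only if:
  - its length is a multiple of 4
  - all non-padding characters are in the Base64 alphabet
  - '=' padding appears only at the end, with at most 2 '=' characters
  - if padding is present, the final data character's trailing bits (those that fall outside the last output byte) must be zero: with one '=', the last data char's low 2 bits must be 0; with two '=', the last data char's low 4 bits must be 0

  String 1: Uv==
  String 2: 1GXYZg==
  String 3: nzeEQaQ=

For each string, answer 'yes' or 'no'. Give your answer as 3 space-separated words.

Answer: no yes yes

Derivation:
String 1: 'Uv==' → invalid (bad trailing bits)
String 2: '1GXYZg==' → valid
String 3: 'nzeEQaQ=' → valid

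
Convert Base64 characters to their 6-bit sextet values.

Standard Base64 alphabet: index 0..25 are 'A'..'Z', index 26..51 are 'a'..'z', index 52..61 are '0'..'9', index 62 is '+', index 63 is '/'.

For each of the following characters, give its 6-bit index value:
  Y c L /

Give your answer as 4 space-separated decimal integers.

'Y': A..Z range, ord('Y') − ord('A') = 24
'c': a..z range, 26 + ord('c') − ord('a') = 28
'L': A..Z range, ord('L') − ord('A') = 11
'/': index 63

Answer: 24 28 11 63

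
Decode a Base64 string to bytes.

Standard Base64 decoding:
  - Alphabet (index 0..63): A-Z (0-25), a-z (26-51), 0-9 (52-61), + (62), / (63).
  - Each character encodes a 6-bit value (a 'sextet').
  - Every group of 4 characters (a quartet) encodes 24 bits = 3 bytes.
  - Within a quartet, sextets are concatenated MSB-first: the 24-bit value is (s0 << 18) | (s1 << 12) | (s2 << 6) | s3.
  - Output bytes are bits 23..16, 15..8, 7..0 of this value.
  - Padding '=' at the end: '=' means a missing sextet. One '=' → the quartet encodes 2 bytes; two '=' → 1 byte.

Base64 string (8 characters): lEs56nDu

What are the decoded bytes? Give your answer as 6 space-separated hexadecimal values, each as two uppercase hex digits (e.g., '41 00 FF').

After char 0 ('l'=37): chars_in_quartet=1 acc=0x25 bytes_emitted=0
After char 1 ('E'=4): chars_in_quartet=2 acc=0x944 bytes_emitted=0
After char 2 ('s'=44): chars_in_quartet=3 acc=0x2512C bytes_emitted=0
After char 3 ('5'=57): chars_in_quartet=4 acc=0x944B39 -> emit 94 4B 39, reset; bytes_emitted=3
After char 4 ('6'=58): chars_in_quartet=1 acc=0x3A bytes_emitted=3
After char 5 ('n'=39): chars_in_quartet=2 acc=0xEA7 bytes_emitted=3
After char 6 ('D'=3): chars_in_quartet=3 acc=0x3A9C3 bytes_emitted=3
After char 7 ('u'=46): chars_in_quartet=4 acc=0xEA70EE -> emit EA 70 EE, reset; bytes_emitted=6

Answer: 94 4B 39 EA 70 EE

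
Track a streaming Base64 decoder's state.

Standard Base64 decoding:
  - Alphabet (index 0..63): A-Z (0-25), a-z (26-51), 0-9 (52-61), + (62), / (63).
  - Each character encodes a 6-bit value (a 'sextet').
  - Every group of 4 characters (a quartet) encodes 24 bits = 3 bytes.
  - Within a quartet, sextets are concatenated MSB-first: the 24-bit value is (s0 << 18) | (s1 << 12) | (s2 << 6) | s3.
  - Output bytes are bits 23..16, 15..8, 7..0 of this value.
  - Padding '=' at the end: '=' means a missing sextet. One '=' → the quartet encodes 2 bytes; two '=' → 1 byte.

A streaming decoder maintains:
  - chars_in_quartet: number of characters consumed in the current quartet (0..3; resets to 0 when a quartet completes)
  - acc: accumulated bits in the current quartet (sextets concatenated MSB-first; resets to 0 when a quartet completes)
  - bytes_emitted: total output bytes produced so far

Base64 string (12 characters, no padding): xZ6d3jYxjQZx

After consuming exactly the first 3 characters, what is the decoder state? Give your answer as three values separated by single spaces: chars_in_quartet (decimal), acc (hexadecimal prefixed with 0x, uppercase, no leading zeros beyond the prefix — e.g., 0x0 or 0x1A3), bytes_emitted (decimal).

Answer: 3 0x3167A 0

Derivation:
After char 0 ('x'=49): chars_in_quartet=1 acc=0x31 bytes_emitted=0
After char 1 ('Z'=25): chars_in_quartet=2 acc=0xC59 bytes_emitted=0
After char 2 ('6'=58): chars_in_quartet=3 acc=0x3167A bytes_emitted=0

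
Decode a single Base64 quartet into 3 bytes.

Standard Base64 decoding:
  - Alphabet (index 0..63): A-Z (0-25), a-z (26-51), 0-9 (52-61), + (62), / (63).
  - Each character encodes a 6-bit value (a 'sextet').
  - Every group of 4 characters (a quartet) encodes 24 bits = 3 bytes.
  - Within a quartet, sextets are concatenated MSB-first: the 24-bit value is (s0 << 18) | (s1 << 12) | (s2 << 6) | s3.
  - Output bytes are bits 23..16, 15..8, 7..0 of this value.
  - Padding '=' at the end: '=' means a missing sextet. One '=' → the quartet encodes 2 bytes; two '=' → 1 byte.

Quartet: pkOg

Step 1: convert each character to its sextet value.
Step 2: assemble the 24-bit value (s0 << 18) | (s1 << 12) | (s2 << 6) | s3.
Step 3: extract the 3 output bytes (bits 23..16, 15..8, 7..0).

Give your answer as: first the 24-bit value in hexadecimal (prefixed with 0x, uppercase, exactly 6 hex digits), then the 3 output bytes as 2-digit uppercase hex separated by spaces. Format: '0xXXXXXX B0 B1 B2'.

Answer: 0xA643A0 A6 43 A0

Derivation:
Sextets: p=41, k=36, O=14, g=32
24-bit: (41<<18) | (36<<12) | (14<<6) | 32
      = 0xA40000 | 0x024000 | 0x000380 | 0x000020
      = 0xA643A0
Bytes: (v>>16)&0xFF=A6, (v>>8)&0xFF=43, v&0xFF=A0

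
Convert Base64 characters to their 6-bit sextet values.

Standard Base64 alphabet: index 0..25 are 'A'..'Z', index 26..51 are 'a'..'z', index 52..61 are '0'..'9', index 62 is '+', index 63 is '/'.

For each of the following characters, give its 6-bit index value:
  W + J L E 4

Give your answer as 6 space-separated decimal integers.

Answer: 22 62 9 11 4 56

Derivation:
'W': A..Z range, ord('W') − ord('A') = 22
'+': index 62
'J': A..Z range, ord('J') − ord('A') = 9
'L': A..Z range, ord('L') − ord('A') = 11
'E': A..Z range, ord('E') − ord('A') = 4
'4': 0..9 range, 52 + ord('4') − ord('0') = 56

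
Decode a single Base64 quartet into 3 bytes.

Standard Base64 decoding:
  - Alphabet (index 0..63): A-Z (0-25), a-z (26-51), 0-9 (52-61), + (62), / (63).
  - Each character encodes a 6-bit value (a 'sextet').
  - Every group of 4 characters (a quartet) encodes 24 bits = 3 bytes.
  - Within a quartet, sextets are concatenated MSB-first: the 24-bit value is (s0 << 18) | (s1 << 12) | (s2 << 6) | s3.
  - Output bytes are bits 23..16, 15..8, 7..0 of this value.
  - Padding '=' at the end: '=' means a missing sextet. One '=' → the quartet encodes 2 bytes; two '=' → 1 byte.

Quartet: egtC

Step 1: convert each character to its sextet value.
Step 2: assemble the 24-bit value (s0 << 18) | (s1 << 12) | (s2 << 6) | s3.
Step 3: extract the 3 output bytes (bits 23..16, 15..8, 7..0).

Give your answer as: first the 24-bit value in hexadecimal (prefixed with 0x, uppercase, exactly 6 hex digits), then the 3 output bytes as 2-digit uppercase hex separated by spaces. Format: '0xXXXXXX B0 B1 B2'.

Sextets: e=30, g=32, t=45, C=2
24-bit: (30<<18) | (32<<12) | (45<<6) | 2
      = 0x780000 | 0x020000 | 0x000B40 | 0x000002
      = 0x7A0B42
Bytes: (v>>16)&0xFF=7A, (v>>8)&0xFF=0B, v&0xFF=42

Answer: 0x7A0B42 7A 0B 42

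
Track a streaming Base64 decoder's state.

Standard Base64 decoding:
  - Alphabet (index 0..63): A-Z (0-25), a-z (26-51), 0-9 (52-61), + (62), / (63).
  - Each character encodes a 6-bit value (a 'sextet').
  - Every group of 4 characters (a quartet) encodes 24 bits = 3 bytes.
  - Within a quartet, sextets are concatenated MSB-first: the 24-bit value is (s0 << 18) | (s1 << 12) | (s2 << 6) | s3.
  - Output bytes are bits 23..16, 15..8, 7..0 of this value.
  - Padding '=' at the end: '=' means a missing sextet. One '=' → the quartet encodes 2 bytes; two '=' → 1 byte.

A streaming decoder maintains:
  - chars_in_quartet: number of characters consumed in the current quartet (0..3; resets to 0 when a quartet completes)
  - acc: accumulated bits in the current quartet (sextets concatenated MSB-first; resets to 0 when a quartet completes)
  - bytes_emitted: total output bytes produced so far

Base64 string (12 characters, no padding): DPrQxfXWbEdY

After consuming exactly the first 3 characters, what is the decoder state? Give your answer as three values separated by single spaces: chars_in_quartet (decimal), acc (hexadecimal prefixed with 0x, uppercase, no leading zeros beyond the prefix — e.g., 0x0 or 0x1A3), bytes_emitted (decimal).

After char 0 ('D'=3): chars_in_quartet=1 acc=0x3 bytes_emitted=0
After char 1 ('P'=15): chars_in_quartet=2 acc=0xCF bytes_emitted=0
After char 2 ('r'=43): chars_in_quartet=3 acc=0x33EB bytes_emitted=0

Answer: 3 0x33EB 0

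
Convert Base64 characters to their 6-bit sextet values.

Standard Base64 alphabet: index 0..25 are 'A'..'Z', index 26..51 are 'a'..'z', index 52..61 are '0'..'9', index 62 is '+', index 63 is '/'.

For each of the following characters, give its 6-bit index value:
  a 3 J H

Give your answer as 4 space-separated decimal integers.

Answer: 26 55 9 7

Derivation:
'a': a..z range, 26 + ord('a') − ord('a') = 26
'3': 0..9 range, 52 + ord('3') − ord('0') = 55
'J': A..Z range, ord('J') − ord('A') = 9
'H': A..Z range, ord('H') − ord('A') = 7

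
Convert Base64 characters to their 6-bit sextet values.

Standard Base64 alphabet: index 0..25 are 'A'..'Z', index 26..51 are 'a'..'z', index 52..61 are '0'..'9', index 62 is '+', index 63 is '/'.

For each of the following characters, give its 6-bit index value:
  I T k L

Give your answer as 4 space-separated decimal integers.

Answer: 8 19 36 11

Derivation:
'I': A..Z range, ord('I') − ord('A') = 8
'T': A..Z range, ord('T') − ord('A') = 19
'k': a..z range, 26 + ord('k') − ord('a') = 36
'L': A..Z range, ord('L') − ord('A') = 11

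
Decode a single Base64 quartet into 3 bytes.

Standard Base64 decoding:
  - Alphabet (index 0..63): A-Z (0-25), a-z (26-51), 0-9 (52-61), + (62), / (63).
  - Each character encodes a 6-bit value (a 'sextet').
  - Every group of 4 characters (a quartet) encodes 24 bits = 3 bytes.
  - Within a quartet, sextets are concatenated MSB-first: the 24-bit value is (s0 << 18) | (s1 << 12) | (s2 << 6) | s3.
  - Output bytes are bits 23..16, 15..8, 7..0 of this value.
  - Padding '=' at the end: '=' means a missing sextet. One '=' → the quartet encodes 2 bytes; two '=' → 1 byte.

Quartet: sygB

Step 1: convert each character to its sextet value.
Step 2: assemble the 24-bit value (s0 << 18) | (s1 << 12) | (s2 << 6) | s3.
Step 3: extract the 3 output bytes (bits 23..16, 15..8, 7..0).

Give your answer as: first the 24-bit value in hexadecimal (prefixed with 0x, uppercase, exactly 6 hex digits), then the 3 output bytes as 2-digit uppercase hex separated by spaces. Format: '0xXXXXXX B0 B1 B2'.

Sextets: s=44, y=50, g=32, B=1
24-bit: (44<<18) | (50<<12) | (32<<6) | 1
      = 0xB00000 | 0x032000 | 0x000800 | 0x000001
      = 0xB32801
Bytes: (v>>16)&0xFF=B3, (v>>8)&0xFF=28, v&0xFF=01

Answer: 0xB32801 B3 28 01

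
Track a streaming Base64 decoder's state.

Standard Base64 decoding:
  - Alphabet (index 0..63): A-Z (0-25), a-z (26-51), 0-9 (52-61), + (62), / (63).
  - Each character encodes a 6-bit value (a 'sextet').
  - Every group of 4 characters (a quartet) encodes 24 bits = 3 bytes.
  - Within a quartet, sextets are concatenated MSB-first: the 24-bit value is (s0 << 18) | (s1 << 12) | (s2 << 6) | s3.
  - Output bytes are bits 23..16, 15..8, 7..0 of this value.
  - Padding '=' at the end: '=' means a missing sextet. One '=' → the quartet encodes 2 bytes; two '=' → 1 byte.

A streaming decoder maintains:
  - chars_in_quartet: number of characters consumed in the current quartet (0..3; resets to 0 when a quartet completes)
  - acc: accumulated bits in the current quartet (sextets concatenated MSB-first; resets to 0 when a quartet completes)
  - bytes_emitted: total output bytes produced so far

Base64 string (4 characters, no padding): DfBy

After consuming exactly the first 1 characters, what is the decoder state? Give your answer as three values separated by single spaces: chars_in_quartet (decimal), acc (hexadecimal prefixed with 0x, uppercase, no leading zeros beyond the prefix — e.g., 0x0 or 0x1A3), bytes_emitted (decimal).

Answer: 1 0x3 0

Derivation:
After char 0 ('D'=3): chars_in_quartet=1 acc=0x3 bytes_emitted=0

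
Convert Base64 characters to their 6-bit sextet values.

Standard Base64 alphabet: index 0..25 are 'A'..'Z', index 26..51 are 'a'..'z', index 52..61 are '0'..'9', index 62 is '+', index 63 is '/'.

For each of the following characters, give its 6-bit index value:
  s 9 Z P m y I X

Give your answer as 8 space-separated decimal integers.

Answer: 44 61 25 15 38 50 8 23

Derivation:
's': a..z range, 26 + ord('s') − ord('a') = 44
'9': 0..9 range, 52 + ord('9') − ord('0') = 61
'Z': A..Z range, ord('Z') − ord('A') = 25
'P': A..Z range, ord('P') − ord('A') = 15
'm': a..z range, 26 + ord('m') − ord('a') = 38
'y': a..z range, 26 + ord('y') − ord('a') = 50
'I': A..Z range, ord('I') − ord('A') = 8
'X': A..Z range, ord('X') − ord('A') = 23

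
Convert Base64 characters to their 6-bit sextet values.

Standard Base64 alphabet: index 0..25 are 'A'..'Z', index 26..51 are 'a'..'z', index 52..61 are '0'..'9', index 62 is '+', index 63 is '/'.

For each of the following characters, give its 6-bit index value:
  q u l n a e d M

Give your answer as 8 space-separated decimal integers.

Answer: 42 46 37 39 26 30 29 12

Derivation:
'q': a..z range, 26 + ord('q') − ord('a') = 42
'u': a..z range, 26 + ord('u') − ord('a') = 46
'l': a..z range, 26 + ord('l') − ord('a') = 37
'n': a..z range, 26 + ord('n') − ord('a') = 39
'a': a..z range, 26 + ord('a') − ord('a') = 26
'e': a..z range, 26 + ord('e') − ord('a') = 30
'd': a..z range, 26 + ord('d') − ord('a') = 29
'M': A..Z range, ord('M') − ord('A') = 12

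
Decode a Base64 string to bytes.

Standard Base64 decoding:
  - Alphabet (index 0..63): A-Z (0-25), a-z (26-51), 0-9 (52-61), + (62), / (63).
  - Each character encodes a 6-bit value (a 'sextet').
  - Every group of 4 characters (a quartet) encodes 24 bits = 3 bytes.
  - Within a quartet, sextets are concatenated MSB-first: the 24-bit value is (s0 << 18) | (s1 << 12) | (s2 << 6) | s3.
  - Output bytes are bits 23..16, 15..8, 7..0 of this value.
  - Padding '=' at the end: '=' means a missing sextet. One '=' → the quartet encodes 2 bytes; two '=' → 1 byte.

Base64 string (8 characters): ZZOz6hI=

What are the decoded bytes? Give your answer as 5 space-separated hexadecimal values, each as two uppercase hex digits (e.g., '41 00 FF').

After char 0 ('Z'=25): chars_in_quartet=1 acc=0x19 bytes_emitted=0
After char 1 ('Z'=25): chars_in_quartet=2 acc=0x659 bytes_emitted=0
After char 2 ('O'=14): chars_in_quartet=3 acc=0x1964E bytes_emitted=0
After char 3 ('z'=51): chars_in_quartet=4 acc=0x6593B3 -> emit 65 93 B3, reset; bytes_emitted=3
After char 4 ('6'=58): chars_in_quartet=1 acc=0x3A bytes_emitted=3
After char 5 ('h'=33): chars_in_quartet=2 acc=0xEA1 bytes_emitted=3
After char 6 ('I'=8): chars_in_quartet=3 acc=0x3A848 bytes_emitted=3
Padding '=': partial quartet acc=0x3A848 -> emit EA 12; bytes_emitted=5

Answer: 65 93 B3 EA 12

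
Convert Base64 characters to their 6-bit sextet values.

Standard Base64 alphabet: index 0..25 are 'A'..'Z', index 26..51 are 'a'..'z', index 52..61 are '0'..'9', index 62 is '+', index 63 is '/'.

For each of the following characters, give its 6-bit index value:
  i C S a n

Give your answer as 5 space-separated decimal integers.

Answer: 34 2 18 26 39

Derivation:
'i': a..z range, 26 + ord('i') − ord('a') = 34
'C': A..Z range, ord('C') − ord('A') = 2
'S': A..Z range, ord('S') − ord('A') = 18
'a': a..z range, 26 + ord('a') − ord('a') = 26
'n': a..z range, 26 + ord('n') − ord('a') = 39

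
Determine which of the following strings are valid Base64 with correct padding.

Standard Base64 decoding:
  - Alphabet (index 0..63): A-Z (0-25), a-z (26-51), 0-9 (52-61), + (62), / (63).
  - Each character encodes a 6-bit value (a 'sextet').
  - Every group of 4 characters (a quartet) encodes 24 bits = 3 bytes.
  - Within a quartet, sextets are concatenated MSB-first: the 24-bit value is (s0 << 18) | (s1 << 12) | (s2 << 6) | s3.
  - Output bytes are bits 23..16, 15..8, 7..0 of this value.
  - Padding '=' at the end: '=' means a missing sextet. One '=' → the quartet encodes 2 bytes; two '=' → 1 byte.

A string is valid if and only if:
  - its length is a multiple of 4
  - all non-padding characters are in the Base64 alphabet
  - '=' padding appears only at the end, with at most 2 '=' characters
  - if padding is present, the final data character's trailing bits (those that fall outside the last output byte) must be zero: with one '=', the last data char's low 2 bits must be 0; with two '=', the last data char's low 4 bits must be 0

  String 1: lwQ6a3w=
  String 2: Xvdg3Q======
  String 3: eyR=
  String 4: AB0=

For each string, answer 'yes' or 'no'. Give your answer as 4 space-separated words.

String 1: 'lwQ6a3w=' → valid
String 2: 'Xvdg3Q======' → invalid (6 pad chars (max 2))
String 3: 'eyR=' → invalid (bad trailing bits)
String 4: 'AB0=' → valid

Answer: yes no no yes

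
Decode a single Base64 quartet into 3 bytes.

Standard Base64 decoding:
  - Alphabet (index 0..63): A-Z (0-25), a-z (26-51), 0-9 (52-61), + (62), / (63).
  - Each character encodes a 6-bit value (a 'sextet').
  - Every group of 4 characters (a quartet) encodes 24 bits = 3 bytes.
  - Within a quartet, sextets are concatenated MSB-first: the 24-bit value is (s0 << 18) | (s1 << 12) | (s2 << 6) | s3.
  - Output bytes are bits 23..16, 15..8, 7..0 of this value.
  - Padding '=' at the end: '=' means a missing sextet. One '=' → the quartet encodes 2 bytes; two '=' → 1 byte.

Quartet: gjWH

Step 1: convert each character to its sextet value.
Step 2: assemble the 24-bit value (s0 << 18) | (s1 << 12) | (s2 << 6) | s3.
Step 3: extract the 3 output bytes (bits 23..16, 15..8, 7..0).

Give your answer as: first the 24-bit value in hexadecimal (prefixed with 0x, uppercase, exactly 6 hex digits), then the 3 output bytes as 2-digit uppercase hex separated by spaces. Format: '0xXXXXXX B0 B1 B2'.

Answer: 0x823587 82 35 87

Derivation:
Sextets: g=32, j=35, W=22, H=7
24-bit: (32<<18) | (35<<12) | (22<<6) | 7
      = 0x800000 | 0x023000 | 0x000580 | 0x000007
      = 0x823587
Bytes: (v>>16)&0xFF=82, (v>>8)&0xFF=35, v&0xFF=87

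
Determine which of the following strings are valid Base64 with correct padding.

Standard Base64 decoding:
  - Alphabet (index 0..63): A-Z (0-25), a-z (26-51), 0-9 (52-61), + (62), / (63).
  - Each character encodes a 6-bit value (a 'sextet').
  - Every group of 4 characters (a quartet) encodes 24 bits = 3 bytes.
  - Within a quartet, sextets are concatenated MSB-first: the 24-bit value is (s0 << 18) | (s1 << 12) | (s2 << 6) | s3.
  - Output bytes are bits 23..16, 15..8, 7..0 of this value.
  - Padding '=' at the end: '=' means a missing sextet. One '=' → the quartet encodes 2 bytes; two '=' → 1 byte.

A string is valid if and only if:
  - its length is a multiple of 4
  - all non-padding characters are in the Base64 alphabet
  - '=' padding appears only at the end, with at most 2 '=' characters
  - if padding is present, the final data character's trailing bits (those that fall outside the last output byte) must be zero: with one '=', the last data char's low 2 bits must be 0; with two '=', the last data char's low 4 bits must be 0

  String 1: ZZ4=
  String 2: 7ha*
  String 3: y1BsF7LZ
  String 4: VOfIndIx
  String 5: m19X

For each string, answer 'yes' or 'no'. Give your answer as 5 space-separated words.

String 1: 'ZZ4=' → valid
String 2: '7ha*' → invalid (bad char(s): ['*'])
String 3: 'y1BsF7LZ' → valid
String 4: 'VOfIndIx' → valid
String 5: 'm19X' → valid

Answer: yes no yes yes yes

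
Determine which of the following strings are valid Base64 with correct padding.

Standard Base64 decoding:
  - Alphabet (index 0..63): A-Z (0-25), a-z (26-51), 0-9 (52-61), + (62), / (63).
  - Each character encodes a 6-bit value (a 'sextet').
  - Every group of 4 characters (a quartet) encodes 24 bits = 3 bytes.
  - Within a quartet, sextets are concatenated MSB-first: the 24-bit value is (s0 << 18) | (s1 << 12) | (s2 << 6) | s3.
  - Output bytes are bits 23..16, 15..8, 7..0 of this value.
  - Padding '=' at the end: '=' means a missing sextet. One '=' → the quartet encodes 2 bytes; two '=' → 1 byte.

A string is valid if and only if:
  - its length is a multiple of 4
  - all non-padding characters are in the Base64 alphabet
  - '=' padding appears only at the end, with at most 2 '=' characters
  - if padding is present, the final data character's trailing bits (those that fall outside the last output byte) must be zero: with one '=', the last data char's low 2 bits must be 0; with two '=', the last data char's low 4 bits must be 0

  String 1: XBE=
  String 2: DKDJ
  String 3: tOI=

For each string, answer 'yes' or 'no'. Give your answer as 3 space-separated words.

Answer: yes yes yes

Derivation:
String 1: 'XBE=' → valid
String 2: 'DKDJ' → valid
String 3: 'tOI=' → valid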